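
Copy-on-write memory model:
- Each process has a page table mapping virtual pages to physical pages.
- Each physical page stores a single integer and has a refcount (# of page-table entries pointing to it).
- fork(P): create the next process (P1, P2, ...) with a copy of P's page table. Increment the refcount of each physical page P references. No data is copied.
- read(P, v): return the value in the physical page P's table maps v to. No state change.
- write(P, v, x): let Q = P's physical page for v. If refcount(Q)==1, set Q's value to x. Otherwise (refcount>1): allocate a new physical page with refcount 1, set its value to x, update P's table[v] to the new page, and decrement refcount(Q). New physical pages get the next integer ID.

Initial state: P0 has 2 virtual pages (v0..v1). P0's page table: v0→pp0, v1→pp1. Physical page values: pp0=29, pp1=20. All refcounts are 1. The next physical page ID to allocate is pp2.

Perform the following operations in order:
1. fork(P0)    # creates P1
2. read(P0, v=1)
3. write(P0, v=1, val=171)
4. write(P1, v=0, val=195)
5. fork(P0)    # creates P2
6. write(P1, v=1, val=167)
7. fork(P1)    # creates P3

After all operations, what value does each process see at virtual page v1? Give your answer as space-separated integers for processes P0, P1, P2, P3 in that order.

Op 1: fork(P0) -> P1. 2 ppages; refcounts: pp0:2 pp1:2
Op 2: read(P0, v1) -> 20. No state change.
Op 3: write(P0, v1, 171). refcount(pp1)=2>1 -> COPY to pp2. 3 ppages; refcounts: pp0:2 pp1:1 pp2:1
Op 4: write(P1, v0, 195). refcount(pp0)=2>1 -> COPY to pp3. 4 ppages; refcounts: pp0:1 pp1:1 pp2:1 pp3:1
Op 5: fork(P0) -> P2. 4 ppages; refcounts: pp0:2 pp1:1 pp2:2 pp3:1
Op 6: write(P1, v1, 167). refcount(pp1)=1 -> write in place. 4 ppages; refcounts: pp0:2 pp1:1 pp2:2 pp3:1
Op 7: fork(P1) -> P3. 4 ppages; refcounts: pp0:2 pp1:2 pp2:2 pp3:2
P0: v1 -> pp2 = 171
P1: v1 -> pp1 = 167
P2: v1 -> pp2 = 171
P3: v1 -> pp1 = 167

Answer: 171 167 171 167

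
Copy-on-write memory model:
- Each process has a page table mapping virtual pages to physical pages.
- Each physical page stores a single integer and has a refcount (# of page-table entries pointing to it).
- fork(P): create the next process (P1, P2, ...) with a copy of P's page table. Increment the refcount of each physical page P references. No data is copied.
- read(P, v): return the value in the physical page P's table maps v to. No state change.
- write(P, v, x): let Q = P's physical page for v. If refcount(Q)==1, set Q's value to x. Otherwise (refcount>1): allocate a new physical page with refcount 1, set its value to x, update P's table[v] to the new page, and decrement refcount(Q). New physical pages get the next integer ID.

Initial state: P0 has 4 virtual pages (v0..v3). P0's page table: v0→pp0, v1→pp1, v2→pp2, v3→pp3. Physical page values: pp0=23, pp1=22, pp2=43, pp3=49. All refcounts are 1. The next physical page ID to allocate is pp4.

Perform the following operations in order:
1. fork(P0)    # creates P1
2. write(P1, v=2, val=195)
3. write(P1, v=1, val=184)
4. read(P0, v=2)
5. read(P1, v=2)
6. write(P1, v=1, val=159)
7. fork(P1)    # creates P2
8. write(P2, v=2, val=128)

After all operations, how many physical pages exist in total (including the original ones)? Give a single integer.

Answer: 7

Derivation:
Op 1: fork(P0) -> P1. 4 ppages; refcounts: pp0:2 pp1:2 pp2:2 pp3:2
Op 2: write(P1, v2, 195). refcount(pp2)=2>1 -> COPY to pp4. 5 ppages; refcounts: pp0:2 pp1:2 pp2:1 pp3:2 pp4:1
Op 3: write(P1, v1, 184). refcount(pp1)=2>1 -> COPY to pp5. 6 ppages; refcounts: pp0:2 pp1:1 pp2:1 pp3:2 pp4:1 pp5:1
Op 4: read(P0, v2) -> 43. No state change.
Op 5: read(P1, v2) -> 195. No state change.
Op 6: write(P1, v1, 159). refcount(pp5)=1 -> write in place. 6 ppages; refcounts: pp0:2 pp1:1 pp2:1 pp3:2 pp4:1 pp5:1
Op 7: fork(P1) -> P2. 6 ppages; refcounts: pp0:3 pp1:1 pp2:1 pp3:3 pp4:2 pp5:2
Op 8: write(P2, v2, 128). refcount(pp4)=2>1 -> COPY to pp6. 7 ppages; refcounts: pp0:3 pp1:1 pp2:1 pp3:3 pp4:1 pp5:2 pp6:1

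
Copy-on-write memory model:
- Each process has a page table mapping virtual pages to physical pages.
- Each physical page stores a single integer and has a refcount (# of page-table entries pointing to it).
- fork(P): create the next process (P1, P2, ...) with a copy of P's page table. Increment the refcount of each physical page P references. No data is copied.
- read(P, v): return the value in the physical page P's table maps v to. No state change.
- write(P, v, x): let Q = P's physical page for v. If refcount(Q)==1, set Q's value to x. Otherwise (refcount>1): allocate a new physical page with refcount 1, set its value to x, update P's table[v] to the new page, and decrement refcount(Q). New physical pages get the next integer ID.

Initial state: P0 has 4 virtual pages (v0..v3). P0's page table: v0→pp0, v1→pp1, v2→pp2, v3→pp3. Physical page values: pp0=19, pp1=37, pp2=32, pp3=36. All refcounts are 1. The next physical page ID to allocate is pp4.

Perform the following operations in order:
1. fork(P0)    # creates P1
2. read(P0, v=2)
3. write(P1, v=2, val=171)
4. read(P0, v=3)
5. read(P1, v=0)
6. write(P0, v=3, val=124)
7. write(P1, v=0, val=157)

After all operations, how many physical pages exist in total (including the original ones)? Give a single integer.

Op 1: fork(P0) -> P1. 4 ppages; refcounts: pp0:2 pp1:2 pp2:2 pp3:2
Op 2: read(P0, v2) -> 32. No state change.
Op 3: write(P1, v2, 171). refcount(pp2)=2>1 -> COPY to pp4. 5 ppages; refcounts: pp0:2 pp1:2 pp2:1 pp3:2 pp4:1
Op 4: read(P0, v3) -> 36. No state change.
Op 5: read(P1, v0) -> 19. No state change.
Op 6: write(P0, v3, 124). refcount(pp3)=2>1 -> COPY to pp5. 6 ppages; refcounts: pp0:2 pp1:2 pp2:1 pp3:1 pp4:1 pp5:1
Op 7: write(P1, v0, 157). refcount(pp0)=2>1 -> COPY to pp6. 7 ppages; refcounts: pp0:1 pp1:2 pp2:1 pp3:1 pp4:1 pp5:1 pp6:1

Answer: 7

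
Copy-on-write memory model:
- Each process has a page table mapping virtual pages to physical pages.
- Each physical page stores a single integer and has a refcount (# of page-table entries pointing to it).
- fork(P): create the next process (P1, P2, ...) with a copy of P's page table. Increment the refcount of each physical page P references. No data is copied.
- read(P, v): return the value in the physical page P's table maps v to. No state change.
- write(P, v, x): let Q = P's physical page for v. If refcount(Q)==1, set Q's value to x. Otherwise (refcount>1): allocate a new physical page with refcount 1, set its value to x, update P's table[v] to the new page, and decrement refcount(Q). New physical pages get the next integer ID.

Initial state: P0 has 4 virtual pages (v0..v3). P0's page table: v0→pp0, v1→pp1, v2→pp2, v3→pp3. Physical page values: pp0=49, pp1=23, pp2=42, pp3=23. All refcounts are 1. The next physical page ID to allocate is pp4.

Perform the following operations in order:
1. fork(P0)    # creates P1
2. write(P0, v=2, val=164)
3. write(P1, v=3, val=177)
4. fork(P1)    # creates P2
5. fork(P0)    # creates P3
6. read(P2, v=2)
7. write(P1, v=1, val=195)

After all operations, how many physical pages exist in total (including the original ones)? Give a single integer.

Op 1: fork(P0) -> P1. 4 ppages; refcounts: pp0:2 pp1:2 pp2:2 pp3:2
Op 2: write(P0, v2, 164). refcount(pp2)=2>1 -> COPY to pp4. 5 ppages; refcounts: pp0:2 pp1:2 pp2:1 pp3:2 pp4:1
Op 3: write(P1, v3, 177). refcount(pp3)=2>1 -> COPY to pp5. 6 ppages; refcounts: pp0:2 pp1:2 pp2:1 pp3:1 pp4:1 pp5:1
Op 4: fork(P1) -> P2. 6 ppages; refcounts: pp0:3 pp1:3 pp2:2 pp3:1 pp4:1 pp5:2
Op 5: fork(P0) -> P3. 6 ppages; refcounts: pp0:4 pp1:4 pp2:2 pp3:2 pp4:2 pp5:2
Op 6: read(P2, v2) -> 42. No state change.
Op 7: write(P1, v1, 195). refcount(pp1)=4>1 -> COPY to pp6. 7 ppages; refcounts: pp0:4 pp1:3 pp2:2 pp3:2 pp4:2 pp5:2 pp6:1

Answer: 7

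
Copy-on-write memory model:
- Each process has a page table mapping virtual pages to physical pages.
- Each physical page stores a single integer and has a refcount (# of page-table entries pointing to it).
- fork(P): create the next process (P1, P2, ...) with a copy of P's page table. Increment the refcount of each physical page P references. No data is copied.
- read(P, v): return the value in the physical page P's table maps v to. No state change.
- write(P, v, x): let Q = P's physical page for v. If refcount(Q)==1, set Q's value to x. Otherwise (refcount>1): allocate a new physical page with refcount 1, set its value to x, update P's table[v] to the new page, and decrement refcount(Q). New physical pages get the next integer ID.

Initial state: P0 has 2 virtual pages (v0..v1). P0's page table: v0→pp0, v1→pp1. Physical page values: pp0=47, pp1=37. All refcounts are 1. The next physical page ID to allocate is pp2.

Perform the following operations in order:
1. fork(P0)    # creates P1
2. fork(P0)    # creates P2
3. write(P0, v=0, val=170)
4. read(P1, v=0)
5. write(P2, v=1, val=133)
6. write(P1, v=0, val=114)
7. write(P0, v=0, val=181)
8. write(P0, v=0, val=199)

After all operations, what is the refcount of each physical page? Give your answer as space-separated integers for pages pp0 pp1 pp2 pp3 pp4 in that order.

Answer: 1 2 1 1 1

Derivation:
Op 1: fork(P0) -> P1. 2 ppages; refcounts: pp0:2 pp1:2
Op 2: fork(P0) -> P2. 2 ppages; refcounts: pp0:3 pp1:3
Op 3: write(P0, v0, 170). refcount(pp0)=3>1 -> COPY to pp2. 3 ppages; refcounts: pp0:2 pp1:3 pp2:1
Op 4: read(P1, v0) -> 47. No state change.
Op 5: write(P2, v1, 133). refcount(pp1)=3>1 -> COPY to pp3. 4 ppages; refcounts: pp0:2 pp1:2 pp2:1 pp3:1
Op 6: write(P1, v0, 114). refcount(pp0)=2>1 -> COPY to pp4. 5 ppages; refcounts: pp0:1 pp1:2 pp2:1 pp3:1 pp4:1
Op 7: write(P0, v0, 181). refcount(pp2)=1 -> write in place. 5 ppages; refcounts: pp0:1 pp1:2 pp2:1 pp3:1 pp4:1
Op 8: write(P0, v0, 199). refcount(pp2)=1 -> write in place. 5 ppages; refcounts: pp0:1 pp1:2 pp2:1 pp3:1 pp4:1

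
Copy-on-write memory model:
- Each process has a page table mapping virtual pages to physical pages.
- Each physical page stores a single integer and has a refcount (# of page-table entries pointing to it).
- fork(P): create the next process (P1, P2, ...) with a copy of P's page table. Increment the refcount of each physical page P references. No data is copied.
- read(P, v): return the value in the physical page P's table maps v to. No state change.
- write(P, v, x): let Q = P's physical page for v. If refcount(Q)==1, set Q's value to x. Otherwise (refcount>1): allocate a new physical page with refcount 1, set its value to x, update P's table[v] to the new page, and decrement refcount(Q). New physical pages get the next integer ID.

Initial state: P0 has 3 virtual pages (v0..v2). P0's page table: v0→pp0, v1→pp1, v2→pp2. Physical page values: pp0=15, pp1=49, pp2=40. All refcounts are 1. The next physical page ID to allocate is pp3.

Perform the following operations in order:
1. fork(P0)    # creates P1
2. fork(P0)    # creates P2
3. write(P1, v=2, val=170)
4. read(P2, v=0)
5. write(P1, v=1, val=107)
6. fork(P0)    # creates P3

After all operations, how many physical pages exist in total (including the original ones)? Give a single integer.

Op 1: fork(P0) -> P1. 3 ppages; refcounts: pp0:2 pp1:2 pp2:2
Op 2: fork(P0) -> P2. 3 ppages; refcounts: pp0:3 pp1:3 pp2:3
Op 3: write(P1, v2, 170). refcount(pp2)=3>1 -> COPY to pp3. 4 ppages; refcounts: pp0:3 pp1:3 pp2:2 pp3:1
Op 4: read(P2, v0) -> 15. No state change.
Op 5: write(P1, v1, 107). refcount(pp1)=3>1 -> COPY to pp4. 5 ppages; refcounts: pp0:3 pp1:2 pp2:2 pp3:1 pp4:1
Op 6: fork(P0) -> P3. 5 ppages; refcounts: pp0:4 pp1:3 pp2:3 pp3:1 pp4:1

Answer: 5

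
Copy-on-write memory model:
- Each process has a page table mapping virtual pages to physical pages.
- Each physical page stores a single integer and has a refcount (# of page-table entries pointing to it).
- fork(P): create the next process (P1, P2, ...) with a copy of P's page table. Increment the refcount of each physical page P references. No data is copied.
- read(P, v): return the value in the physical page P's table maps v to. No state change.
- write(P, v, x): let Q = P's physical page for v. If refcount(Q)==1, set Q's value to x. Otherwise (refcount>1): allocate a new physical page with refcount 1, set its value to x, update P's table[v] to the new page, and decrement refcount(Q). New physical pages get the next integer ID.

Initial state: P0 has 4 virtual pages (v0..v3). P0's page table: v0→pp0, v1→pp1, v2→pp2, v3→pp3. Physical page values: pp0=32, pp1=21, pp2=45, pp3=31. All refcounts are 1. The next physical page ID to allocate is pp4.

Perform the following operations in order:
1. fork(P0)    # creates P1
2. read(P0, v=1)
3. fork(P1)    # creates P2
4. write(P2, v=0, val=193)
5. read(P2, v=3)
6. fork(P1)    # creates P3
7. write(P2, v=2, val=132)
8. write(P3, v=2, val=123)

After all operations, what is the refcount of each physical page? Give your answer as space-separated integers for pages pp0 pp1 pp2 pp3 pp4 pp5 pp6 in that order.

Op 1: fork(P0) -> P1. 4 ppages; refcounts: pp0:2 pp1:2 pp2:2 pp3:2
Op 2: read(P0, v1) -> 21. No state change.
Op 3: fork(P1) -> P2. 4 ppages; refcounts: pp0:3 pp1:3 pp2:3 pp3:3
Op 4: write(P2, v0, 193). refcount(pp0)=3>1 -> COPY to pp4. 5 ppages; refcounts: pp0:2 pp1:3 pp2:3 pp3:3 pp4:1
Op 5: read(P2, v3) -> 31. No state change.
Op 6: fork(P1) -> P3. 5 ppages; refcounts: pp0:3 pp1:4 pp2:4 pp3:4 pp4:1
Op 7: write(P2, v2, 132). refcount(pp2)=4>1 -> COPY to pp5. 6 ppages; refcounts: pp0:3 pp1:4 pp2:3 pp3:4 pp4:1 pp5:1
Op 8: write(P3, v2, 123). refcount(pp2)=3>1 -> COPY to pp6. 7 ppages; refcounts: pp0:3 pp1:4 pp2:2 pp3:4 pp4:1 pp5:1 pp6:1

Answer: 3 4 2 4 1 1 1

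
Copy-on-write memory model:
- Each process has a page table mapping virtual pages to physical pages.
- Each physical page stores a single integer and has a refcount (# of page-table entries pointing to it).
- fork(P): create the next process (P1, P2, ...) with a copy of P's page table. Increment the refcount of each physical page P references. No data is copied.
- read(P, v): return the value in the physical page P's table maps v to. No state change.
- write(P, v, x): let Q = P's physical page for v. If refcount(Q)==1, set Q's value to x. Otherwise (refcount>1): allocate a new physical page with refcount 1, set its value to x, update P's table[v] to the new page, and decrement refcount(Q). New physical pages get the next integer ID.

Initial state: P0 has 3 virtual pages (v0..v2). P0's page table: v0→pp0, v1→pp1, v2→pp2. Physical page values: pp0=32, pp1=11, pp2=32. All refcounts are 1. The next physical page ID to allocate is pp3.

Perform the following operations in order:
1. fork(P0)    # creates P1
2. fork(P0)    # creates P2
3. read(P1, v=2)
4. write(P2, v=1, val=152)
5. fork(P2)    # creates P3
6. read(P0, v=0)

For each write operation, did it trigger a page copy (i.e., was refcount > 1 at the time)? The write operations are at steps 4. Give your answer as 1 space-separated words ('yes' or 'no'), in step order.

Op 1: fork(P0) -> P1. 3 ppages; refcounts: pp0:2 pp1:2 pp2:2
Op 2: fork(P0) -> P2. 3 ppages; refcounts: pp0:3 pp1:3 pp2:3
Op 3: read(P1, v2) -> 32. No state change.
Op 4: write(P2, v1, 152). refcount(pp1)=3>1 -> COPY to pp3. 4 ppages; refcounts: pp0:3 pp1:2 pp2:3 pp3:1
Op 5: fork(P2) -> P3. 4 ppages; refcounts: pp0:4 pp1:2 pp2:4 pp3:2
Op 6: read(P0, v0) -> 32. No state change.

yes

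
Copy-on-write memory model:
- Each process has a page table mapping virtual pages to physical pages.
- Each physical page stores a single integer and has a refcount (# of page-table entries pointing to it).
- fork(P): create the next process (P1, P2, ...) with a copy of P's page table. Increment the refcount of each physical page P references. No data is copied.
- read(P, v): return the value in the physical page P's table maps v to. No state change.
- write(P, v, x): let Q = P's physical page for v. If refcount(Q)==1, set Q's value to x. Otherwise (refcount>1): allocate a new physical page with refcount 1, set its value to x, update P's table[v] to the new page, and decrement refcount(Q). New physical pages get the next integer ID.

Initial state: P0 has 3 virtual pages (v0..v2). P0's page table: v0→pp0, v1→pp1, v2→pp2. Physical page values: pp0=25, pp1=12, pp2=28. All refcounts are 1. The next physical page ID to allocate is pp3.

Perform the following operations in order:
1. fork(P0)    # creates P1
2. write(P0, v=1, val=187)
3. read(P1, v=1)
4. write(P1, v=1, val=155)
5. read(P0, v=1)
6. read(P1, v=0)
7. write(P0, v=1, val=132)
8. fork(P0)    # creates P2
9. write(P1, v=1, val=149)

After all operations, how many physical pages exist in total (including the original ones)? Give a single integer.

Answer: 4

Derivation:
Op 1: fork(P0) -> P1. 3 ppages; refcounts: pp0:2 pp1:2 pp2:2
Op 2: write(P0, v1, 187). refcount(pp1)=2>1 -> COPY to pp3. 4 ppages; refcounts: pp0:2 pp1:1 pp2:2 pp3:1
Op 3: read(P1, v1) -> 12. No state change.
Op 4: write(P1, v1, 155). refcount(pp1)=1 -> write in place. 4 ppages; refcounts: pp0:2 pp1:1 pp2:2 pp3:1
Op 5: read(P0, v1) -> 187. No state change.
Op 6: read(P1, v0) -> 25. No state change.
Op 7: write(P0, v1, 132). refcount(pp3)=1 -> write in place. 4 ppages; refcounts: pp0:2 pp1:1 pp2:2 pp3:1
Op 8: fork(P0) -> P2. 4 ppages; refcounts: pp0:3 pp1:1 pp2:3 pp3:2
Op 9: write(P1, v1, 149). refcount(pp1)=1 -> write in place. 4 ppages; refcounts: pp0:3 pp1:1 pp2:3 pp3:2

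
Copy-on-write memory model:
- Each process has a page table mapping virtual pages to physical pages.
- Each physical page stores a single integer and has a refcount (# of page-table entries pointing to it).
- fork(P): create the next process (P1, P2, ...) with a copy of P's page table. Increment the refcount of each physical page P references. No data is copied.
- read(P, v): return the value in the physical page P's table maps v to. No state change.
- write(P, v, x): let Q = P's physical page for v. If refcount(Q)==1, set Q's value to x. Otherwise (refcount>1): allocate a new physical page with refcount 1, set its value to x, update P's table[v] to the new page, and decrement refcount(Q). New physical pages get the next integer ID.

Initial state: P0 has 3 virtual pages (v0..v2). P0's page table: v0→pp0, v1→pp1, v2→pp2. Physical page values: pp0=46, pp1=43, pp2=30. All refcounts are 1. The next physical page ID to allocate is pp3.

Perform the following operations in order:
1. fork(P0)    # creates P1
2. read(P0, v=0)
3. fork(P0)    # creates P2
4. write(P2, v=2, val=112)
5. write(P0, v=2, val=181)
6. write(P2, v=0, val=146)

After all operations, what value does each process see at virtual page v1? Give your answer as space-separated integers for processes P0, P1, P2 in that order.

Op 1: fork(P0) -> P1. 3 ppages; refcounts: pp0:2 pp1:2 pp2:2
Op 2: read(P0, v0) -> 46. No state change.
Op 3: fork(P0) -> P2. 3 ppages; refcounts: pp0:3 pp1:3 pp2:3
Op 4: write(P2, v2, 112). refcount(pp2)=3>1 -> COPY to pp3. 4 ppages; refcounts: pp0:3 pp1:3 pp2:2 pp3:1
Op 5: write(P0, v2, 181). refcount(pp2)=2>1 -> COPY to pp4. 5 ppages; refcounts: pp0:3 pp1:3 pp2:1 pp3:1 pp4:1
Op 6: write(P2, v0, 146). refcount(pp0)=3>1 -> COPY to pp5. 6 ppages; refcounts: pp0:2 pp1:3 pp2:1 pp3:1 pp4:1 pp5:1
P0: v1 -> pp1 = 43
P1: v1 -> pp1 = 43
P2: v1 -> pp1 = 43

Answer: 43 43 43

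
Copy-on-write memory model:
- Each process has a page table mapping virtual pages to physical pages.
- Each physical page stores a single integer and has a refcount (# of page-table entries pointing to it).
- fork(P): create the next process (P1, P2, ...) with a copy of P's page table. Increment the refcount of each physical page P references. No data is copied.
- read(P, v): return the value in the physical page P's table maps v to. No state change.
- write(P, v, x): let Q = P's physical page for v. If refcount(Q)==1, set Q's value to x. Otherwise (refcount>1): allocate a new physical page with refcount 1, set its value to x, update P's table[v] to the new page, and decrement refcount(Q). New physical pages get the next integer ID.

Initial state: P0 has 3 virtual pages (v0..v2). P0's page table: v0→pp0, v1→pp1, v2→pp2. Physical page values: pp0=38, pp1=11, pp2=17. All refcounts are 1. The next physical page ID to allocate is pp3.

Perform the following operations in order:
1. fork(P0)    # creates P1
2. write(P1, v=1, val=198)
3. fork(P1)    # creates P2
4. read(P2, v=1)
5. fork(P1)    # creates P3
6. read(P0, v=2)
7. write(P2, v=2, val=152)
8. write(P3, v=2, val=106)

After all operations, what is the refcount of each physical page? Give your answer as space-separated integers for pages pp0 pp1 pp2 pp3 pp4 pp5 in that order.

Op 1: fork(P0) -> P1. 3 ppages; refcounts: pp0:2 pp1:2 pp2:2
Op 2: write(P1, v1, 198). refcount(pp1)=2>1 -> COPY to pp3. 4 ppages; refcounts: pp0:2 pp1:1 pp2:2 pp3:1
Op 3: fork(P1) -> P2. 4 ppages; refcounts: pp0:3 pp1:1 pp2:3 pp3:2
Op 4: read(P2, v1) -> 198. No state change.
Op 5: fork(P1) -> P3. 4 ppages; refcounts: pp0:4 pp1:1 pp2:4 pp3:3
Op 6: read(P0, v2) -> 17. No state change.
Op 7: write(P2, v2, 152). refcount(pp2)=4>1 -> COPY to pp4. 5 ppages; refcounts: pp0:4 pp1:1 pp2:3 pp3:3 pp4:1
Op 8: write(P3, v2, 106). refcount(pp2)=3>1 -> COPY to pp5. 6 ppages; refcounts: pp0:4 pp1:1 pp2:2 pp3:3 pp4:1 pp5:1

Answer: 4 1 2 3 1 1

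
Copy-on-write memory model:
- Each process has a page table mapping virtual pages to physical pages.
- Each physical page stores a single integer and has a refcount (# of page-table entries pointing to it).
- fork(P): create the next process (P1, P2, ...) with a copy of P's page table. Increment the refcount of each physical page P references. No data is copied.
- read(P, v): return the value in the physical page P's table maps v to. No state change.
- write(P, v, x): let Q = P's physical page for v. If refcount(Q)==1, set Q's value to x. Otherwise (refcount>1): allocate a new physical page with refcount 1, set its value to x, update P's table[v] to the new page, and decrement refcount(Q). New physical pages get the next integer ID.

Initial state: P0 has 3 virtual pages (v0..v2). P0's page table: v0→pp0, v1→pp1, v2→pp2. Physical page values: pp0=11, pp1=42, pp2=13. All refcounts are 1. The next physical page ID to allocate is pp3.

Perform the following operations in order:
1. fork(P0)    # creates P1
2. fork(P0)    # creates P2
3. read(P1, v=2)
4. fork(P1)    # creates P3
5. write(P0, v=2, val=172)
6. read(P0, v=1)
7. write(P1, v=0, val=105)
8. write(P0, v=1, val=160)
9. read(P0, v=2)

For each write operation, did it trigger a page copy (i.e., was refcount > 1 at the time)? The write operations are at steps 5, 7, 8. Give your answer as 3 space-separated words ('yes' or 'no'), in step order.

Op 1: fork(P0) -> P1. 3 ppages; refcounts: pp0:2 pp1:2 pp2:2
Op 2: fork(P0) -> P2. 3 ppages; refcounts: pp0:3 pp1:3 pp2:3
Op 3: read(P1, v2) -> 13. No state change.
Op 4: fork(P1) -> P3. 3 ppages; refcounts: pp0:4 pp1:4 pp2:4
Op 5: write(P0, v2, 172). refcount(pp2)=4>1 -> COPY to pp3. 4 ppages; refcounts: pp0:4 pp1:4 pp2:3 pp3:1
Op 6: read(P0, v1) -> 42. No state change.
Op 7: write(P1, v0, 105). refcount(pp0)=4>1 -> COPY to pp4. 5 ppages; refcounts: pp0:3 pp1:4 pp2:3 pp3:1 pp4:1
Op 8: write(P0, v1, 160). refcount(pp1)=4>1 -> COPY to pp5. 6 ppages; refcounts: pp0:3 pp1:3 pp2:3 pp3:1 pp4:1 pp5:1
Op 9: read(P0, v2) -> 172. No state change.

yes yes yes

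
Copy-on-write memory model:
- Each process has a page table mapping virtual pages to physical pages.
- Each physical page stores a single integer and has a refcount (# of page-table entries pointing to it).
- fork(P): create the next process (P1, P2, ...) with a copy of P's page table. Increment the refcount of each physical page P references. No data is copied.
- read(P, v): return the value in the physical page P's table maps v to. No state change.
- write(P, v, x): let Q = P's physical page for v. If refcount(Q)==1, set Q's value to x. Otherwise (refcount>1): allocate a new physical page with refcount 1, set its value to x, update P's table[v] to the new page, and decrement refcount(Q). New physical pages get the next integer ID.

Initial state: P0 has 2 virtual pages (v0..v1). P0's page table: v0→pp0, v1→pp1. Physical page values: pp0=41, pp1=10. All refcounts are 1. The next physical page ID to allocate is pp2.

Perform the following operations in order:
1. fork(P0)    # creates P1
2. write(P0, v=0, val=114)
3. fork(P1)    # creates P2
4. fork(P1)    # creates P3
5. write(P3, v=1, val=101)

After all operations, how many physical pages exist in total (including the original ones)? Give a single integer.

Answer: 4

Derivation:
Op 1: fork(P0) -> P1. 2 ppages; refcounts: pp0:2 pp1:2
Op 2: write(P0, v0, 114). refcount(pp0)=2>1 -> COPY to pp2. 3 ppages; refcounts: pp0:1 pp1:2 pp2:1
Op 3: fork(P1) -> P2. 3 ppages; refcounts: pp0:2 pp1:3 pp2:1
Op 4: fork(P1) -> P3. 3 ppages; refcounts: pp0:3 pp1:4 pp2:1
Op 5: write(P3, v1, 101). refcount(pp1)=4>1 -> COPY to pp3. 4 ppages; refcounts: pp0:3 pp1:3 pp2:1 pp3:1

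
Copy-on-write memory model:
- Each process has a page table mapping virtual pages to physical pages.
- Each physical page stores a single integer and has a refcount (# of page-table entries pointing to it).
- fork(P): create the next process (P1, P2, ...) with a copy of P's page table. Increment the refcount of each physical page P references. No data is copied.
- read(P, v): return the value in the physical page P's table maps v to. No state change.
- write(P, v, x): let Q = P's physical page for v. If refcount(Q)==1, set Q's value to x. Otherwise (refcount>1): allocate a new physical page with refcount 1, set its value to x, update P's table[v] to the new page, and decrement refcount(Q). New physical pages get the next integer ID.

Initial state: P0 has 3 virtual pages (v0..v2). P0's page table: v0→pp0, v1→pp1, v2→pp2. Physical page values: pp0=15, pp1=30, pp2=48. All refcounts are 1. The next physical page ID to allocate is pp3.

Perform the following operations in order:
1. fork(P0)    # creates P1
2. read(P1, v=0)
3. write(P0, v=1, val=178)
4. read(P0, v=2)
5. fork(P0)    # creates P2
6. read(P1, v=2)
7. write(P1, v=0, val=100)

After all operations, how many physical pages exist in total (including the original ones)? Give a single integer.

Op 1: fork(P0) -> P1. 3 ppages; refcounts: pp0:2 pp1:2 pp2:2
Op 2: read(P1, v0) -> 15. No state change.
Op 3: write(P0, v1, 178). refcount(pp1)=2>1 -> COPY to pp3. 4 ppages; refcounts: pp0:2 pp1:1 pp2:2 pp3:1
Op 4: read(P0, v2) -> 48. No state change.
Op 5: fork(P0) -> P2. 4 ppages; refcounts: pp0:3 pp1:1 pp2:3 pp3:2
Op 6: read(P1, v2) -> 48. No state change.
Op 7: write(P1, v0, 100). refcount(pp0)=3>1 -> COPY to pp4. 5 ppages; refcounts: pp0:2 pp1:1 pp2:3 pp3:2 pp4:1

Answer: 5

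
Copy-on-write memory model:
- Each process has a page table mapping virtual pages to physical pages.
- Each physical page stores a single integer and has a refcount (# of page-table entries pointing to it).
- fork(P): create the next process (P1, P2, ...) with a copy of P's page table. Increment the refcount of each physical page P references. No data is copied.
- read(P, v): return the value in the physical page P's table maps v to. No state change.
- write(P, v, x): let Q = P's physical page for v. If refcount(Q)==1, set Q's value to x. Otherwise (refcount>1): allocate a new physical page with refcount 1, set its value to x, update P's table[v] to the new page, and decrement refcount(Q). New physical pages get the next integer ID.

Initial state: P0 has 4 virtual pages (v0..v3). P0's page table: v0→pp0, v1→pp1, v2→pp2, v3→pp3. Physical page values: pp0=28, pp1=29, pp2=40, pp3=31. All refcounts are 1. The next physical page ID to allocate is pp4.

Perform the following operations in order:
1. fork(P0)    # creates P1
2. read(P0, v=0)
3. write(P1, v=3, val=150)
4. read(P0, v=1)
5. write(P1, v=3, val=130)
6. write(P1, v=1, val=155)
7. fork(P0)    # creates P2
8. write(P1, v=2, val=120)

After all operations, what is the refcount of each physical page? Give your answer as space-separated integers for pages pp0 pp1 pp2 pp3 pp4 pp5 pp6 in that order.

Answer: 3 2 2 2 1 1 1

Derivation:
Op 1: fork(P0) -> P1. 4 ppages; refcounts: pp0:2 pp1:2 pp2:2 pp3:2
Op 2: read(P0, v0) -> 28. No state change.
Op 3: write(P1, v3, 150). refcount(pp3)=2>1 -> COPY to pp4. 5 ppages; refcounts: pp0:2 pp1:2 pp2:2 pp3:1 pp4:1
Op 4: read(P0, v1) -> 29. No state change.
Op 5: write(P1, v3, 130). refcount(pp4)=1 -> write in place. 5 ppages; refcounts: pp0:2 pp1:2 pp2:2 pp3:1 pp4:1
Op 6: write(P1, v1, 155). refcount(pp1)=2>1 -> COPY to pp5. 6 ppages; refcounts: pp0:2 pp1:1 pp2:2 pp3:1 pp4:1 pp5:1
Op 7: fork(P0) -> P2. 6 ppages; refcounts: pp0:3 pp1:2 pp2:3 pp3:2 pp4:1 pp5:1
Op 8: write(P1, v2, 120). refcount(pp2)=3>1 -> COPY to pp6. 7 ppages; refcounts: pp0:3 pp1:2 pp2:2 pp3:2 pp4:1 pp5:1 pp6:1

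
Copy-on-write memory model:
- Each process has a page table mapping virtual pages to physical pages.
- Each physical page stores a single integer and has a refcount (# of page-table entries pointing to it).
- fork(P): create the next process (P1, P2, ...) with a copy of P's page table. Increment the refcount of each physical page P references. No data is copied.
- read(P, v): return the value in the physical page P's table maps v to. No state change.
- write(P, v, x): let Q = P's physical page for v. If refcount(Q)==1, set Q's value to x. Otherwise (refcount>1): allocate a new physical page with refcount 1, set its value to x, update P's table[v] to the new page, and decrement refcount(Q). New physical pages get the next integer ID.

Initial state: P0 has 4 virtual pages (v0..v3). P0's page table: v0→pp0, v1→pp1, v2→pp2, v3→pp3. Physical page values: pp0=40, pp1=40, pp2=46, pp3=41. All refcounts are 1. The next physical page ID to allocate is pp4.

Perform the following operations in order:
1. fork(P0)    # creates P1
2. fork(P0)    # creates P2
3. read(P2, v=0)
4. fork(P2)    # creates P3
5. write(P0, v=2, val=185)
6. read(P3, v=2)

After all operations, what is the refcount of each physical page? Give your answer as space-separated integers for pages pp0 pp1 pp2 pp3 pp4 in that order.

Op 1: fork(P0) -> P1. 4 ppages; refcounts: pp0:2 pp1:2 pp2:2 pp3:2
Op 2: fork(P0) -> P2. 4 ppages; refcounts: pp0:3 pp1:3 pp2:3 pp3:3
Op 3: read(P2, v0) -> 40. No state change.
Op 4: fork(P2) -> P3. 4 ppages; refcounts: pp0:4 pp1:4 pp2:4 pp3:4
Op 5: write(P0, v2, 185). refcount(pp2)=4>1 -> COPY to pp4. 5 ppages; refcounts: pp0:4 pp1:4 pp2:3 pp3:4 pp4:1
Op 6: read(P3, v2) -> 46. No state change.

Answer: 4 4 3 4 1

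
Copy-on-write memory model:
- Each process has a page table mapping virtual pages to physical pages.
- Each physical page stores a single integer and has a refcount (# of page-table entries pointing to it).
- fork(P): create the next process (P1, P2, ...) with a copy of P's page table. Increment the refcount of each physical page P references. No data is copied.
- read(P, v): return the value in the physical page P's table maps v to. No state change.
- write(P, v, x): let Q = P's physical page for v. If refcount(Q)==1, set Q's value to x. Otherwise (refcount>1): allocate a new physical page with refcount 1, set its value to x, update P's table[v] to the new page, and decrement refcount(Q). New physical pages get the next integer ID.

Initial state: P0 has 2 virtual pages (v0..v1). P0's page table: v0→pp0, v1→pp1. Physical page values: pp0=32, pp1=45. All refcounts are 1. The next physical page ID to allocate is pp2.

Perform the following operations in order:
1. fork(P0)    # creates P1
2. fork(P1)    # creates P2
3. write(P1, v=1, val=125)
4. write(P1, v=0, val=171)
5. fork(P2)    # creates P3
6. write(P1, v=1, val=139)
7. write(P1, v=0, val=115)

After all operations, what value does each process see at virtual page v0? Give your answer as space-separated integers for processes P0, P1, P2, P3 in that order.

Op 1: fork(P0) -> P1. 2 ppages; refcounts: pp0:2 pp1:2
Op 2: fork(P1) -> P2. 2 ppages; refcounts: pp0:3 pp1:3
Op 3: write(P1, v1, 125). refcount(pp1)=3>1 -> COPY to pp2. 3 ppages; refcounts: pp0:3 pp1:2 pp2:1
Op 4: write(P1, v0, 171). refcount(pp0)=3>1 -> COPY to pp3. 4 ppages; refcounts: pp0:2 pp1:2 pp2:1 pp3:1
Op 5: fork(P2) -> P3. 4 ppages; refcounts: pp0:3 pp1:3 pp2:1 pp3:1
Op 6: write(P1, v1, 139). refcount(pp2)=1 -> write in place. 4 ppages; refcounts: pp0:3 pp1:3 pp2:1 pp3:1
Op 7: write(P1, v0, 115). refcount(pp3)=1 -> write in place. 4 ppages; refcounts: pp0:3 pp1:3 pp2:1 pp3:1
P0: v0 -> pp0 = 32
P1: v0 -> pp3 = 115
P2: v0 -> pp0 = 32
P3: v0 -> pp0 = 32

Answer: 32 115 32 32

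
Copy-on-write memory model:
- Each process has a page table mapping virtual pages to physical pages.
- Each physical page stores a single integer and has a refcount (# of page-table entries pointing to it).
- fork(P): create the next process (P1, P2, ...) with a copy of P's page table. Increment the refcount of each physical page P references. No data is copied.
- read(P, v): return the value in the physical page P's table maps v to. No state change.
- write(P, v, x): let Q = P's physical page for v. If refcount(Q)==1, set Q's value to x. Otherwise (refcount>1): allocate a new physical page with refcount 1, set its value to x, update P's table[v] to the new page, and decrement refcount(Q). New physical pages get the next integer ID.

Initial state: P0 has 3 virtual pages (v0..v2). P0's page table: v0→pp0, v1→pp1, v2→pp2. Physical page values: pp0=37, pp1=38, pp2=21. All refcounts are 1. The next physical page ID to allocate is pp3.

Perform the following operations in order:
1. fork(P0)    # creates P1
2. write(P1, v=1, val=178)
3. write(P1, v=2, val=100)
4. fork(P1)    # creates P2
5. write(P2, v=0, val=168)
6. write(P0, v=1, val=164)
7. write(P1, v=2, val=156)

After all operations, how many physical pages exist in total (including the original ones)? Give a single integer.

Answer: 7

Derivation:
Op 1: fork(P0) -> P1. 3 ppages; refcounts: pp0:2 pp1:2 pp2:2
Op 2: write(P1, v1, 178). refcount(pp1)=2>1 -> COPY to pp3. 4 ppages; refcounts: pp0:2 pp1:1 pp2:2 pp3:1
Op 3: write(P1, v2, 100). refcount(pp2)=2>1 -> COPY to pp4. 5 ppages; refcounts: pp0:2 pp1:1 pp2:1 pp3:1 pp4:1
Op 4: fork(P1) -> P2. 5 ppages; refcounts: pp0:3 pp1:1 pp2:1 pp3:2 pp4:2
Op 5: write(P2, v0, 168). refcount(pp0)=3>1 -> COPY to pp5. 6 ppages; refcounts: pp0:2 pp1:1 pp2:1 pp3:2 pp4:2 pp5:1
Op 6: write(P0, v1, 164). refcount(pp1)=1 -> write in place. 6 ppages; refcounts: pp0:2 pp1:1 pp2:1 pp3:2 pp4:2 pp5:1
Op 7: write(P1, v2, 156). refcount(pp4)=2>1 -> COPY to pp6. 7 ppages; refcounts: pp0:2 pp1:1 pp2:1 pp3:2 pp4:1 pp5:1 pp6:1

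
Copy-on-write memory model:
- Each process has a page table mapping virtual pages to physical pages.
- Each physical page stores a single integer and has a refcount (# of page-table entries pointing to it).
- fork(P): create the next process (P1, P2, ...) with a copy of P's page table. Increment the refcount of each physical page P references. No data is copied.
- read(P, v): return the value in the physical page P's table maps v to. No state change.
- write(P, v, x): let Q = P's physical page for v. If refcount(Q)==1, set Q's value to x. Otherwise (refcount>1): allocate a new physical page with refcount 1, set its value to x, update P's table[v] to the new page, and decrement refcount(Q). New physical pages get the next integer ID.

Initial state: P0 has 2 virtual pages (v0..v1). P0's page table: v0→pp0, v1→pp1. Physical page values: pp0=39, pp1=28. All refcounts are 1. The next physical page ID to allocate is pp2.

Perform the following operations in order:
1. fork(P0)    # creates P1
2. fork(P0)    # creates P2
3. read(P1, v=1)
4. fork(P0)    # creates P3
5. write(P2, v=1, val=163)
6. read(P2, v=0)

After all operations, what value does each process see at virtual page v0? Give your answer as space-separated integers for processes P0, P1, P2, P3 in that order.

Op 1: fork(P0) -> P1. 2 ppages; refcounts: pp0:2 pp1:2
Op 2: fork(P0) -> P2. 2 ppages; refcounts: pp0:3 pp1:3
Op 3: read(P1, v1) -> 28. No state change.
Op 4: fork(P0) -> P3. 2 ppages; refcounts: pp0:4 pp1:4
Op 5: write(P2, v1, 163). refcount(pp1)=4>1 -> COPY to pp2. 3 ppages; refcounts: pp0:4 pp1:3 pp2:1
Op 6: read(P2, v0) -> 39. No state change.
P0: v0 -> pp0 = 39
P1: v0 -> pp0 = 39
P2: v0 -> pp0 = 39
P3: v0 -> pp0 = 39

Answer: 39 39 39 39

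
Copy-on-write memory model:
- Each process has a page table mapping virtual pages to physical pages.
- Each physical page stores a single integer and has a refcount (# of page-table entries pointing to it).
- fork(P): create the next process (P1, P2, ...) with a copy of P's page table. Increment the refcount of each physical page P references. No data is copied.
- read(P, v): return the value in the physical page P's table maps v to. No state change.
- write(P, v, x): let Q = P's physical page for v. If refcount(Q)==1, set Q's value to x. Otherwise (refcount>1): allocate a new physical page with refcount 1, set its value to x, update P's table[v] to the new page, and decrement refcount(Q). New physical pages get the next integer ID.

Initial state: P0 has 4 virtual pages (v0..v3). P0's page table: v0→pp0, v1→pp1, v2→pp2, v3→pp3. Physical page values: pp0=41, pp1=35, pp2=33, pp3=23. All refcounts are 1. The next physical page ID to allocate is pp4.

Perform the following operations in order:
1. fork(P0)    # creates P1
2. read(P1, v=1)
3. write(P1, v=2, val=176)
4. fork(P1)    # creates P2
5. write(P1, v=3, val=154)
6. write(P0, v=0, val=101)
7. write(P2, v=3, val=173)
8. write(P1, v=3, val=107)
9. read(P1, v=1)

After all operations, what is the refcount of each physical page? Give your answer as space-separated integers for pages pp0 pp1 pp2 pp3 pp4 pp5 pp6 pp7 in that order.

Answer: 2 3 1 1 2 1 1 1

Derivation:
Op 1: fork(P0) -> P1. 4 ppages; refcounts: pp0:2 pp1:2 pp2:2 pp3:2
Op 2: read(P1, v1) -> 35. No state change.
Op 3: write(P1, v2, 176). refcount(pp2)=2>1 -> COPY to pp4. 5 ppages; refcounts: pp0:2 pp1:2 pp2:1 pp3:2 pp4:1
Op 4: fork(P1) -> P2. 5 ppages; refcounts: pp0:3 pp1:3 pp2:1 pp3:3 pp4:2
Op 5: write(P1, v3, 154). refcount(pp3)=3>1 -> COPY to pp5. 6 ppages; refcounts: pp0:3 pp1:3 pp2:1 pp3:2 pp4:2 pp5:1
Op 6: write(P0, v0, 101). refcount(pp0)=3>1 -> COPY to pp6. 7 ppages; refcounts: pp0:2 pp1:3 pp2:1 pp3:2 pp4:2 pp5:1 pp6:1
Op 7: write(P2, v3, 173). refcount(pp3)=2>1 -> COPY to pp7. 8 ppages; refcounts: pp0:2 pp1:3 pp2:1 pp3:1 pp4:2 pp5:1 pp6:1 pp7:1
Op 8: write(P1, v3, 107). refcount(pp5)=1 -> write in place. 8 ppages; refcounts: pp0:2 pp1:3 pp2:1 pp3:1 pp4:2 pp5:1 pp6:1 pp7:1
Op 9: read(P1, v1) -> 35. No state change.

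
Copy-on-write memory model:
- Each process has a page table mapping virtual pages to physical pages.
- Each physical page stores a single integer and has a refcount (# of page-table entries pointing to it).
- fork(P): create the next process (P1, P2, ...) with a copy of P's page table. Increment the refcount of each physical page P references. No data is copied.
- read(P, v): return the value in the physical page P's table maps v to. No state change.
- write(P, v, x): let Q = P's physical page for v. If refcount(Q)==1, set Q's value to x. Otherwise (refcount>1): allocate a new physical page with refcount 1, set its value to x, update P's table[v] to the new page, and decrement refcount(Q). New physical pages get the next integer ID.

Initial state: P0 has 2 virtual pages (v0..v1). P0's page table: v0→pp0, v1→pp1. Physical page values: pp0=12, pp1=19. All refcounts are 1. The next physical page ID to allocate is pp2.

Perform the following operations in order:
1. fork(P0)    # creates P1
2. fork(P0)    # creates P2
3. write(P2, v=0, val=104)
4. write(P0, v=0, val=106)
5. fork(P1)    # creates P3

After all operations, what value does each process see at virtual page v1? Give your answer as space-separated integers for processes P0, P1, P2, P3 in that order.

Op 1: fork(P0) -> P1. 2 ppages; refcounts: pp0:2 pp1:2
Op 2: fork(P0) -> P2. 2 ppages; refcounts: pp0:3 pp1:3
Op 3: write(P2, v0, 104). refcount(pp0)=3>1 -> COPY to pp2. 3 ppages; refcounts: pp0:2 pp1:3 pp2:1
Op 4: write(P0, v0, 106). refcount(pp0)=2>1 -> COPY to pp3. 4 ppages; refcounts: pp0:1 pp1:3 pp2:1 pp3:1
Op 5: fork(P1) -> P3. 4 ppages; refcounts: pp0:2 pp1:4 pp2:1 pp3:1
P0: v1 -> pp1 = 19
P1: v1 -> pp1 = 19
P2: v1 -> pp1 = 19
P3: v1 -> pp1 = 19

Answer: 19 19 19 19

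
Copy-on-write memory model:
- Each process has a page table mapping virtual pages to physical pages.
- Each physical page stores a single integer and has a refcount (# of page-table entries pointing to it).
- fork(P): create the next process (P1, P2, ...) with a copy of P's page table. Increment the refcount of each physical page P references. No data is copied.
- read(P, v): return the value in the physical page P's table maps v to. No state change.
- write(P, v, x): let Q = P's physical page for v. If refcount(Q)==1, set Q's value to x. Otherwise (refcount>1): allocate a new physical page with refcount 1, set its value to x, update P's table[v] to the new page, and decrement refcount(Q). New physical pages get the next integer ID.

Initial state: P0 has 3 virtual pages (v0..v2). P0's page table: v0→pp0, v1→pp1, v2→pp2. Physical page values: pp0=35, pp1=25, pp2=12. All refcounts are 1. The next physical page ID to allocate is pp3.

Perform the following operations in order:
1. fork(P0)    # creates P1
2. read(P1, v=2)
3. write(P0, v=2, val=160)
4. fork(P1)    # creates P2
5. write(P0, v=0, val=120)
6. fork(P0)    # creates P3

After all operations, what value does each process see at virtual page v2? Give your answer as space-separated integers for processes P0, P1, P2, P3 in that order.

Answer: 160 12 12 160

Derivation:
Op 1: fork(P0) -> P1. 3 ppages; refcounts: pp0:2 pp1:2 pp2:2
Op 2: read(P1, v2) -> 12. No state change.
Op 3: write(P0, v2, 160). refcount(pp2)=2>1 -> COPY to pp3. 4 ppages; refcounts: pp0:2 pp1:2 pp2:1 pp3:1
Op 4: fork(P1) -> P2. 4 ppages; refcounts: pp0:3 pp1:3 pp2:2 pp3:1
Op 5: write(P0, v0, 120). refcount(pp0)=3>1 -> COPY to pp4. 5 ppages; refcounts: pp0:2 pp1:3 pp2:2 pp3:1 pp4:1
Op 6: fork(P0) -> P3. 5 ppages; refcounts: pp0:2 pp1:4 pp2:2 pp3:2 pp4:2
P0: v2 -> pp3 = 160
P1: v2 -> pp2 = 12
P2: v2 -> pp2 = 12
P3: v2 -> pp3 = 160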